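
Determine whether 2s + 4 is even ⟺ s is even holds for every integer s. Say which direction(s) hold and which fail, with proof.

Only the reverse direction holds.

(→) This fails: take s = 1. Then 2s + 4 = 6, which is even, yet s = 1 is odd, not even.

(←) Suppose s is even. Since 2 is even, 2s is even for every s, so 2s + 4 has the same parity as 4, which is even. Hence 2s + 4 is even.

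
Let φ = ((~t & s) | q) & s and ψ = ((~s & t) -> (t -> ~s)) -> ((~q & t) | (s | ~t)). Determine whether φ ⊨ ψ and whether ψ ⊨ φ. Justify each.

(⟹) Assume the antecedent. If t is true, the antecedent forces (t = T, s = T, q = T), and the consequent holds there. If t is false, the consequent reduces to true regardless of the other variables. Either way the consequent holds.

(⟸) This fails. Under t = F, s = F, q = F, the left side is false but the right side is true.

The forward direction holds; the converse fails.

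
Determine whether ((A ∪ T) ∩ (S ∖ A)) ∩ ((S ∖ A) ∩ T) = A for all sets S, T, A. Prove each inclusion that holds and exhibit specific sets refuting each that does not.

Neither inclusion holds.

Forward inclusion. This inclusion fails. Take S = {1}, T = {1}, A = ∅; then 1 ∈ ((A ∪ T) ∩ (S ∖ A)) ∩ ((S ∖ A) ∩ T) but 1 ∉ A.

Reverse inclusion. This inclusion fails. Take S = ∅, T = ∅, A = {1}; then 1 ∈ A but 1 ∉ ((A ∪ T) ∩ (S ∖ A)) ∩ ((S ∖ A) ∩ T).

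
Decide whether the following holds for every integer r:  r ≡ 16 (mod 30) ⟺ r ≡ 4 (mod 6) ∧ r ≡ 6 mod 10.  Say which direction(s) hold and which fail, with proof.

Both directions hold; the statement is true.

(→) Suppose r ≡ 16 (mod 30); write r = 30j + 16. Since 6 ∣ 30, reducing mod 6 gives r ≡ 16 ≡ 4 (mod 6); since 10 ∣ 30, reducing mod 10 gives r ≡ 16 ≡ 6 (mod 10).

(←) Conversely, if r ≡ 4 (mod 6) and r ≡ 6 (mod 10), then by the Chinese remainder theorem r ≡ 16 (mod 30). This is exactly r ≡ 16 (mod 30).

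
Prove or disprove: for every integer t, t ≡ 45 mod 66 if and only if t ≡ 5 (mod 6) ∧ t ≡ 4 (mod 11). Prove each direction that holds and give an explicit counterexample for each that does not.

(⇒) fails and (⇐) fails.

[⇒] This fails: t = 45 gives 45 ≡ 45 (mod 66) but 45 ≡ 3 (mod 6), so the conjunction on the right does not hold.

[⇐] This fails: t = 59 satisfies both congruences on the right (59 ≡ 5 mod 6 and 59 ≡ 4 mod 11) yet 59 ≡ 59 (mod 66), not 45.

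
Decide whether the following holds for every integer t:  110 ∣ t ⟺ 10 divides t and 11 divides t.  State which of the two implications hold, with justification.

[⇒] If 110 ∣ t, write t = 110q. Since 110 = 11·10, t = 10·(11q), so 10 ∣ t; and since 110 = 10·11, t = 11·(10q), so 11 ∣ t.

[⇐] Suppose 10 ∣ t and 11 ∣ t. Any common multiple of 10 and 11 is a multiple of their lcm; here gcd(10, 11) = 1, so lcm(10, 11) = 10·11 = 110, so 110 ∣ t.

Both implications hold.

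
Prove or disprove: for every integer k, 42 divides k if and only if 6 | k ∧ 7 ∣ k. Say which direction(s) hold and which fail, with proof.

Both implications hold.

(⟹) If 42 ∣ k, write k = 42q. Since 42 = 7·6, k = 6·(7q), so 6 ∣ k; and since 42 = 6·7, k = 7·(6q), so 7 ∣ k.

(⟸) Suppose 6 ∣ k and 7 ∣ k. Any common multiple of 6 and 7 is a multiple of their lcm; here gcd(6, 7) = 1, so lcm(6, 7) = 6·7 = 42, so 42 ∣ k.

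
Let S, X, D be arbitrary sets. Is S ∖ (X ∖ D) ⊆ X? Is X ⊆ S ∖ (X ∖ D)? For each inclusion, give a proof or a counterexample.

Both inclusions fail.

Forward inclusion. This inclusion fails. Take S = {1}, X = ∅, D = ∅; then 1 ∈ S ∖ (X ∖ D) but 1 ∉ X.

Reverse inclusion. This inclusion fails. Take S = ∅, X = {1}, D = ∅; then 1 ∈ X but 1 ∉ S ∖ (X ∖ D).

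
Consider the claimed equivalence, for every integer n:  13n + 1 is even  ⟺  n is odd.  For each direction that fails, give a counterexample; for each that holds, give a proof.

Forward direction. Suppose 13n + 1 is even. Since 13 is odd, 13n and n have the same parity, so 13n + 1 ≡ n + 1 (mod 2). As 1 is odd, 13n + 1 is even exactly when n is odd. Thus n is odd.

Converse. Suppose n is odd; write n = 2j + 1. Then 13n + 1 = 13·(2j + 1) + 1 = 2·13j + 14, which is even.

Equivalent; both directions hold.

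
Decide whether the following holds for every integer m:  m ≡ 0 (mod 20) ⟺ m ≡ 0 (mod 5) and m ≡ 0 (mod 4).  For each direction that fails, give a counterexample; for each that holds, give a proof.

[⇒] Suppose m ≡ 0 (mod 20); write m = 20j + 0. Since 5 ∣ 20, reducing mod 5 gives m ≡ 0 (mod 5); since 4 ∣ 20, reducing mod 4 gives m ≡ 0 (mod 4).

[⇐] Conversely, if m ≡ 0 (mod 5) and m ≡ 0 (mod 4), then by the Chinese remainder theorem m ≡ 0 (mod 20). This is exactly m ≡ 0 (mod 20).

Equivalent; both directions hold.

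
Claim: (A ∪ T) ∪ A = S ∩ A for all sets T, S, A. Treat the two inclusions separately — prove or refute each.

Reverse inclusion. Let x ∈ S ∩ A. Then either x ∈ S ∩ A and x ∉ T; or x ∈ T ∩ S ∩ A. In each case x ∈ (A ∪ T) ∪ A, so S ∩ A ⊆ (A ∪ T) ∪ A.

Forward inclusion. This inclusion fails. Take T = {1}, S = ∅, A = ∅; then 1 ∈ (A ∪ T) ∪ A but 1 ∉ S ∩ A.

Only the reverse inclusion holds.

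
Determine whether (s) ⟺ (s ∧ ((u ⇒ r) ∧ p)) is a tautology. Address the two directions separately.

(→) This fails. Under r = F, s = T, p = F, u = F, the left side is true but the right side is false.

(←) Assume the antecedent. If r is true, the antecedent forces (r = T, s = T, p = T, u = F) or (r = T, s = T, p = T, u = T), and s holds there. If r is false, the antecedent forces (r = F, s = T, p = T, u = F), and s holds there. Either way s holds.

Not equivalent: only (⇐) holds.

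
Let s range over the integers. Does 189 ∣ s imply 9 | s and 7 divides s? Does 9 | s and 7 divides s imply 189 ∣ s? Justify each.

Forward direction. If 189 ∣ s, write s = 189q. Since 189 = 21·9, s = 9·(21q), so 9 ∣ s; and since 189 = 27·7, s = 7·(27q), so 7 ∣ s.

Converse. This fails: take s = 63. Both 9 ∣ 63 and 7 ∣ 63, yet 63 is not a multiple of 189 (since 63 = 0·189 + 63), so 189 ∤ 63.

Only the forward direction holds.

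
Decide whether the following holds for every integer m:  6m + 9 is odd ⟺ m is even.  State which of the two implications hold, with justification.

Not equivalent: only (⇐) holds.

(⇒) This fails: take m = 1. Then 6m + 9 = 15, which is odd, yet m = 1 is odd, not even.

(⇐) Suppose m is even. Since 6 is even, 6m is even for every m, so 6m + 9 has the same parity as 9, which is odd. Hence 6m + 9 is odd.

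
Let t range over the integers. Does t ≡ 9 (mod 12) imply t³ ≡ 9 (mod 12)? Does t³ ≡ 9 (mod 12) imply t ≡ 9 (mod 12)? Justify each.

Both implications hold.

[⇒] Suppose t ≡ 9 (mod 12). Write t = 12j + 9. Then (12j + 9)³ = 1728j³ + 3888j² + 2916j + 729 = 12(144j³ + 324j² + 243j + 60) + 9, so t³ ≡ 9 (mod 12).

[⇐] For the converse, argue contrapositively. If t ≢ 9 (mod 12), then t is congruent to one of 0, 1, 2, 3, 4, 5, 6, 7, 8, 10, 11 modulo 12, and these give t³ ≡ 0, 1, 8, 3, 4, 5, 0, 7, 8, 4, 11 respectively — never 9.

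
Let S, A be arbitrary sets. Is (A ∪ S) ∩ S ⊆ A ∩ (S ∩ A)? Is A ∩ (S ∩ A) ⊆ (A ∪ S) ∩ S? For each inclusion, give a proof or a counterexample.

(⊆) fails; (⊇) holds.

(⊆) This inclusion fails. Take S = {1}, A = ∅; then 1 ∈ (A ∪ S) ∩ S but 1 ∉ A ∩ (S ∩ A).

(⊇) Let x ∈ A ∩ (S ∩ A). Then x ∈ S ∩ A, from which x ∈ (A ∪ S) ∩ S.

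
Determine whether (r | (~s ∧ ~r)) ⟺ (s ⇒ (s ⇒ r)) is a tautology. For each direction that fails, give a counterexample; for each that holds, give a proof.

Forward direction. Assume the antecedent. If r is true, s ⇒ (s ⇒ r) reduces to true regardless of the other variables. If r is false, the antecedent forces (r = F, s = F), and s ⇒ (s ⇒ r) holds there. Either way s ⇒ (s ⇒ r) holds.

Converse. Assume the antecedent. If r is true, r | (~s ∧ ~r) reduces to true regardless of the other variables. If r is false, the antecedent forces (r = F, s = F), and r | (~s ∧ ~r) holds there. Either way r | (~s ∧ ~r) holds.

Equivalent; both directions hold.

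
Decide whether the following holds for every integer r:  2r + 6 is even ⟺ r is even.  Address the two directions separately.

Only the reverse direction holds.

(⟹) This fails: take r = 1. Then 2r + 6 = 8, which is even, yet r = 1 is odd, not even.

(⟸) Suppose r is even. Since 2 is even, 2r is even for every r, so 2r + 6 has the same parity as 6, which is even. Hence 2r + 6 is even.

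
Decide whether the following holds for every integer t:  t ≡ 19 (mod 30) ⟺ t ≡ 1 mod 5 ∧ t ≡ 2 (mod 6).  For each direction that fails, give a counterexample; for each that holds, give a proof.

(→) This fails: t = 19 gives 19 ≡ 19 (mod 30) but 19 ≡ 4 (mod 5), so the conjunction on the right does not hold.

(←) This fails: t = 26 satisfies both congruences on the right (26 ≡ 1 mod 5 and 26 ≡ 2 mod 6) yet 26 ≡ 26 (mod 30), not 19.

Neither direction holds.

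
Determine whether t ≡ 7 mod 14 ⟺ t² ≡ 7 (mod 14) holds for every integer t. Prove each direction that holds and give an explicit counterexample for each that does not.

Equivalent; both directions hold.

[⇒] Suppose t ≡ 7 mod 14. Write t = 14j + 7. Then (14j + 7)² = 196j² + 196j + 49 = 14(14j² + 14j + 3) + 7, so t² ≡ 7 (mod 14).

[⇐] Conversely, suppose t² ≡ 7 (mod 14). The only residue r in {0, …, 13} with r² ≡ 7 (mod 14) is r = 7, so t ≡ 7 (mod 14).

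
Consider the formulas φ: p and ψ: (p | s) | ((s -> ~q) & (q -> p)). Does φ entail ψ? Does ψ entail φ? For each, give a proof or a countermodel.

(→) Assume the antecedent. If q is true, the antecedent forces (q = T, p = T, s = F) or (q = T, p = T, s = T), and the consequent holds there. If q is false, the consequent reduces to true regardless of the other variables. Either way the consequent holds.

(←) This fails. Under q = F, p = F, s = F, the left side is false but the right side is true.

Not equivalent: only (⇒) holds.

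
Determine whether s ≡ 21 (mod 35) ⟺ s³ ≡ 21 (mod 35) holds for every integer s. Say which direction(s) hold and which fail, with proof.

(⟹) Suppose s ≡ 21 (mod 35). Write s = 35j + 21. Then (35j + 21)³ = 42875j³ + 77175j² + 46305j + 9261 = 35(1225j³ + 2205j² + 1323j + 264) + 21, so s³ ≡ 21 (mod 35).

(⟸) Conversely, suppose s³ ≡ 21 (mod 35). The only residue r in {0, …, 34} with r³ ≡ 21 (mod 35) is r = 21, so s ≡ 21 (mod 35).

Both directions hold.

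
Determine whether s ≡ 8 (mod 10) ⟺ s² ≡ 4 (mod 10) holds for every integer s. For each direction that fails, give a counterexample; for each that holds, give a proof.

The forward direction holds; the converse fails.

(→) Suppose s ≡ 8 (mod 10). Write s = 10j + 8. Then (10j + 8)² = 100j² + 160j + 64 = 10(10j² + 16j + 6) + 4, so s² ≡ 4 (mod 10).

(←) This fails: take s = 2. Then 2² = 4 ≡ 4 (mod 10), yet 2 ≡ 2 (mod 10), not 8.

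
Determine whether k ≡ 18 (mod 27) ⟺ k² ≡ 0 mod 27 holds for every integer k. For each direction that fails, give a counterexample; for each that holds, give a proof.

[⇒] Suppose k ≡ 18 (mod 27). Write k = 27j + 18. Then (27j + 18)² = 729j² + 972j + 324 = 27(27j² + 36j + 12) + 0, so k² ≡ 0 (mod 27).

[⇐] This fails: take k = 0. Then 0² = 0 ≡ 0 (mod 27), yet 0 ≡ 0 (mod 27), not 18.

Not equivalent: only (⇒) holds.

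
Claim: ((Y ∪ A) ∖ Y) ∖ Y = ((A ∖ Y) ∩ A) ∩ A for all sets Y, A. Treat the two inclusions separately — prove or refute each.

(⟹) Let x ∈ ((Y ∪ A) ∖ Y) ∖ Y. Then x ∈ A and x ∉ Y, from which x ∈ ((A ∖ Y) ∩ A) ∩ A.

(⟸) Let x ∈ ((A ∖ Y) ∩ A) ∩ A. Then x ∈ A and x ∉ Y, from which x ∈ ((Y ∪ A) ∖ Y) ∖ Y.

The two sets are equal.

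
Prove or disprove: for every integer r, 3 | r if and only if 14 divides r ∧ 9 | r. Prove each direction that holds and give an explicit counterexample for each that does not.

The forward direction fails; the converse holds.

(→) This fails: take r = 3. Certainly 3 ∣ 3, but 14 ∤ 3.

(←) Suppose 14 ∣ r and 9 ∣ r. Any common multiple of 14 and 9 is a multiple of their lcm; here gcd(14, 9) = 1, so lcm(14, 9) = 14·9 = 126, so 126 ∣ r. Since 3 ∣ 126, it follows that 3 ∣ r.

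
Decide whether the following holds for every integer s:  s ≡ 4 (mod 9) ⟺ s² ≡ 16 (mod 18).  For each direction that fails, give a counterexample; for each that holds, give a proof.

Neither direction holds.

[⇒] This fails: take s = 13. Then 13 ≡ 4 (mod 9), but 13² = 169 ≡ 7 (mod 18), not 16.

[⇐] This fails: take s = 14. Then 14² = 196 ≡ 16 (mod 18), yet 14 ≡ 5 (mod 9), not 4.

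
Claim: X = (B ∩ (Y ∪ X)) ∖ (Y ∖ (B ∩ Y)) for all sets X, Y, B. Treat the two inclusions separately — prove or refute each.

(⊆) fails and (⊇) fails.

(⊆) This inclusion fails. Take X = {1}, Y = ∅, B = ∅; then 1 ∈ X but 1 ∉ (B ∩ (Y ∪ X)) ∖ (Y ∖ (B ∩ Y)).

(⊇) This inclusion fails. Take X = ∅, Y = {1}, B = {1}; then 1 ∈ (B ∩ (Y ∪ X)) ∖ (Y ∖ (B ∩ Y)) but 1 ∉ X.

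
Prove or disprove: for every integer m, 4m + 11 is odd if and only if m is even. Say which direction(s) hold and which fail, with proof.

(⇒) fails; (⇐) holds.

(→) This fails: take m = 1. Then 4m + 11 = 15, which is odd, yet m = 1 is odd, not even.

(←) Suppose m is even. Since 4 is even, 4m is even for every m, so 4m + 11 has the same parity as 11, which is odd. Hence 4m + 11 is odd.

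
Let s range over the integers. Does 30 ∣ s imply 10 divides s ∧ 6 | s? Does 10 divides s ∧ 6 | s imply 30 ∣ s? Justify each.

Equivalent; both directions hold.

(⟸) Suppose 10 ∣ s and 6 ∣ s. Any common multiple of 10 and 6 is a multiple of their lcm; here lcm(10, 6) = 10·6/gcd(10, 6) = 60/2 = 30, so 30 ∣ s.

(⟹) If 30 ∣ s, write s = 30q. Since 30 = 3·10, s = 10·(3q), so 10 ∣ s; and since 30 = 5·6, s = 6·(5q), so 6 ∣ s.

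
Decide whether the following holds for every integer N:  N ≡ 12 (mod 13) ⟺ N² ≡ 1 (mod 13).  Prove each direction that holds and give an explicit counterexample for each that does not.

(⟹) Suppose N ≡ 12 (mod 13). Write N = 13j + 12. Then (13j + 12)² = 169j² + 312j + 144 = 13(13j² + 24j + 11) + 1, so N² ≡ 1 (mod 13).

(⟸) This fails: take N = 1. Then 1² = 1 ≡ 1 (mod 13), yet 1 ≡ 1 (mod 13), not 12.

Only the forward implication holds.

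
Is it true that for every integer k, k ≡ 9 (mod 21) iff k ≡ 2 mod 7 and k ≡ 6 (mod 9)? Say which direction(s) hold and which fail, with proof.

Only the reverse direction holds.

(⟹) This fails: k = 9 gives 9 ≡ 9 (mod 21) but 9 ≡ 0 (mod 9), so the conjunction on the right does not hold.

(⟸) Conversely, if k ≡ 2 (mod 7) and k ≡ 6 (mod 9), then by the Chinese remainder theorem k ≡ 51 (mod 63). Since 51 ≡ 9 (mod 21) and 21 ∣ 63, we get k ≡ 9 (mod 21).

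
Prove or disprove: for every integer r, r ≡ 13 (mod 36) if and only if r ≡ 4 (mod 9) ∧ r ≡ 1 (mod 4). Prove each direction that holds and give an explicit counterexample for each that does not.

[⇒] Suppose r ≡ 13 (mod 36); write r = 36j + 13. Since 9 ∣ 36, reducing mod 9 gives r ≡ 13 ≡ 4 (mod 9); since 4 ∣ 36, reducing mod 4 gives r ≡ 13 ≡ 1 (mod 4).

[⇐] Conversely, if r ≡ 4 (mod 9) and r ≡ 1 (mod 4), then by the Chinese remainder theorem r ≡ 13 (mod 36). This is exactly r ≡ 13 (mod 36).

Both implications hold.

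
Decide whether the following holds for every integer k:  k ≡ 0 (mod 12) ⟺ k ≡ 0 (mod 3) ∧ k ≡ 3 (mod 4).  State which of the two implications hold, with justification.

(⟹) This fails: k = 0 gives 0 ≡ 0 (mod 12) but 0 ≡ 0 (mod 4), so the conjunction on the right does not hold.

(⟸) This fails: k = 3 satisfies both congruences on the right (3 ≡ 0 mod 3 and 3 ≡ 3 mod 4) yet 3 ≡ 3 (mod 12), not 0.

Neither implication holds.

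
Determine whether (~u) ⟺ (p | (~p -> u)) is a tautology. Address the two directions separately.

(⟹) This fails. Under p = F, u = F, the left side is true but the right side is false.

(⟸) This fails. Under p = F, u = T, the left side is false but the right side is true.

Neither implication holds.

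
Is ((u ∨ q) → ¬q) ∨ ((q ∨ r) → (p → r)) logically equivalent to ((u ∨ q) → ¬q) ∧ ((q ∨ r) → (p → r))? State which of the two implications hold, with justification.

Only the reverse direction holds.

[⇒] This fails. Under u = F, p = F, r = F, q = T, the left side is true but the right side is false.

[⇐] Assume the antecedent. If q is true, the antecedent cannot hold. If q is false, the consequent reduces to true regardless of the other variables. Either way the consequent holds.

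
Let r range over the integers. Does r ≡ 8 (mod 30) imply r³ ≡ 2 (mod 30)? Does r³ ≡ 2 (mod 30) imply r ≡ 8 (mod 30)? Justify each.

Both implications hold.

(←) Suppose r³ ≡ 2 (mod 30). The only residue r in {0, …, 29} with r³ ≡ 2 (mod 30) is r = 8, so r ≡ 8 (mod 30).

(→) Suppose r ≡ 8 (mod 30). Write r = 30j + 8. Then (30j + 8)³ = 27000j³ + 21600j² + 5760j + 512 = 30(900j³ + 720j² + 192j + 17) + 2, so r³ ≡ 2 (mod 30).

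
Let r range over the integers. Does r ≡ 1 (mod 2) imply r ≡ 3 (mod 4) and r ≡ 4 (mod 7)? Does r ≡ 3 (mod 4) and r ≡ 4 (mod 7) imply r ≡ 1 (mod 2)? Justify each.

Only the converse holds.

Forward direction. This fails: r = 1 gives 1 ≡ 1 (mod 2) but 1 ≡ 1 (mod 4), so the conjunction on the right does not hold.

Converse. If r ≡ 3 (mod 4) and r ≡ 4 (mod 7), then by the Chinese remainder theorem r ≡ 11 (mod 28). Since 11 ≡ 1 (mod 2) and 2 ∣ 28, we get r ≡ 1 (mod 2).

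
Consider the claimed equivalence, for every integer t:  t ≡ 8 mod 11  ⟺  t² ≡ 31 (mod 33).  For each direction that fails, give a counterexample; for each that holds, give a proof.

Both directions fail.

[⇒] This fails: take t = 30. Then 30 ≡ 8 (mod 11), but 30² = 900 ≡ 9 (mod 33), not 31.

[⇐] This fails: take t = 14. Then 14² = 196 ≡ 31 (mod 33), yet 14 ≡ 3 (mod 11), not 8.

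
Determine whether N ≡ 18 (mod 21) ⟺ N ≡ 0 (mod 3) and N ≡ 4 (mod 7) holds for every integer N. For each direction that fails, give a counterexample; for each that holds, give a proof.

Converse. If N ≡ 0 (mod 3) and N ≡ 4 (mod 7), then by the Chinese remainder theorem N ≡ 18 (mod 21). This is exactly N ≡ 18 (mod 21).

Forward direction. Suppose N ≡ 18 (mod 21); write N = 21j + 18. Since 3 ∣ 21, reducing mod 3 gives N ≡ 18 ≡ 0 (mod 3); since 7 ∣ 21, reducing mod 7 gives N ≡ 18 ≡ 4 (mod 7).

Both directions hold.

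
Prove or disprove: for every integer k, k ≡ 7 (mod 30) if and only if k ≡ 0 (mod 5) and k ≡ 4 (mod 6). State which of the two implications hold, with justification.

Both directions fail.

(⟹) This fails: k = 7 gives 7 ≡ 7 (mod 30) but 7 ≡ 2 (mod 5), so the conjunction on the right does not hold.

(⟸) This fails: k = 10 satisfies both congruences on the right (10 ≡ 0 mod 5 and 10 ≡ 4 mod 6) yet 10 ≡ 10 (mod 30), not 7.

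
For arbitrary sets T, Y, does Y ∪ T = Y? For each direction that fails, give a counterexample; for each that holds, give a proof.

(⊆) This inclusion fails. Take T = {1}, Y = ∅; then 1 ∈ Y ∪ T but 1 ∉ Y.

(⊇) Let x ∈ Y. Then either x ∈ Y and x ∉ T; or x ∈ T ∩ Y. In each case x ∈ Y ∪ T, so Y ⊆ Y ∪ T.

(⊆) fails; (⊇) holds.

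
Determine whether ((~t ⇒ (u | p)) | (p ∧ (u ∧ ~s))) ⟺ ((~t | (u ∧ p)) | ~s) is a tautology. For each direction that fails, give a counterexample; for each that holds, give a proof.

(→) This fails. Under t = T, s = T, u = F, p = F, the left side is true but the right side is false.

(←) This fails. Under t = F, s = F, u = F, p = F, the left side is false but the right side is true.

Neither implication holds.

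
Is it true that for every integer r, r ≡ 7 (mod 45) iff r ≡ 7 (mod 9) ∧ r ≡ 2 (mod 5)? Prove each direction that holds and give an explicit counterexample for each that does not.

Forward direction. Suppose r ≡ 7 (mod 45); write r = 45j + 7. Since 9 ∣ 45, reducing mod 9 gives r ≡ 7 (mod 9); since 5 ∣ 45, reducing mod 5 gives r ≡ 7 ≡ 2 (mod 5).

Converse. If r ≡ 7 (mod 9) and r ≡ 2 (mod 5), then by the Chinese remainder theorem r ≡ 7 (mod 45). This is exactly r ≡ 7 (mod 45).

Both directions hold; the statement is true.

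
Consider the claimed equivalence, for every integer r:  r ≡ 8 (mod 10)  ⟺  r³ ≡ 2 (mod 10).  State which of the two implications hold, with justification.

Equivalent; both directions hold.

(⇒) Suppose r ≡ 8 (mod 10). Write r = 10j + 8. Then (10j + 8)³ = 1000j³ + 2400j² + 1920j + 512 = 10(100j³ + 240j² + 192j + 51) + 2, so r³ ≡ 2 (mod 10).

(⇐) Conversely, suppose r³ ≡ 2 (mod 10). The only residue r in {0, …, 9} with r³ ≡ 2 (mod 10) is r = 8, so r ≡ 8 (mod 10).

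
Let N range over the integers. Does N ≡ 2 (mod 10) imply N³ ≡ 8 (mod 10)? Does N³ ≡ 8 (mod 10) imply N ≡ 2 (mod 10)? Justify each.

[⇒] Suppose N ≡ 2 (mod 10). Write N = 10j + 2. Then (10j + 2)³ = 1000j³ + 600j² + 120j + 8 = 10(100j³ + 60j² + 12j) + 8, so N³ ≡ 8 (mod 10).

[⇐] Conversely, suppose N³ ≡ 8 (mod 10). The only residue r in {0, …, 9} with r³ ≡ 8 (mod 10) is r = 2, so N ≡ 2 (mod 10).

Both directions hold; the statement is true.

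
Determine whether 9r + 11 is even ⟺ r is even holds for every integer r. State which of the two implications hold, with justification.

(⟹) This fails: r = 5 gives 9r + 11 = 56, which is even, but 5 is odd, not even.

(⟸) This also fails: r = 0 is even, but 9r + 11 = 11 is odd, not even.

(⇒) fails and (⇐) fails.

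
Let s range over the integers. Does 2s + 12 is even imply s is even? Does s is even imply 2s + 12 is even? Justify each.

Not equivalent: only (⇐) holds.

[⇐] Suppose s is even. Since 2 is even, 2s is even for every s, so 2s + 12 has the same parity as 12, which is even. Hence 2s + 12 is even.

[⇒] This fails: take s = 7. Then 2s + 12 = 26, which is even, yet s = 7 is odd, not even.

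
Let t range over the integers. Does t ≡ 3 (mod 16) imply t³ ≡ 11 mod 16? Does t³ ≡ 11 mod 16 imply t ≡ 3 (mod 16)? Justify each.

Equivalent; both directions hold.

(→) Suppose t ≡ 3 (mod 16). Write t = 16j + 3. Then (16j + 3)³ = 4096j³ + 2304j² + 432j + 27 = 16(256j³ + 144j² + 27j + 1) + 11, so t³ ≡ 11 (mod 16).

(←) Conversely, suppose t³ ≡ 11 (mod 16). The only residue r in {0, …, 15} with r³ ≡ 11 (mod 16) is r = 3, so t ≡ 3 (mod 16).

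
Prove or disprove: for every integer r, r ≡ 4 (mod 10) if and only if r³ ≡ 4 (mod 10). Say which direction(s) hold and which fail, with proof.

Both directions hold.

Converse. Suppose r³ ≡ 4 (mod 10). The only residue r in {0, …, 9} with r³ ≡ 4 (mod 10) is r = 4, so r ≡ 4 (mod 10).

Forward direction. Suppose r ≡ 4 (mod 10). Write r = 10j + 4. Then (10j + 4)³ = 1000j³ + 1200j² + 480j + 64 = 10(100j³ + 120j² + 48j + 6) + 4, so r³ ≡ 4 (mod 10).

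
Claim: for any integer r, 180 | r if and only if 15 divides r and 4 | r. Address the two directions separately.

The forward direction holds; the converse fails.

(←) This fails: take r = 60. Both 15 ∣ 60 and 4 ∣ 60, yet 60 is not a multiple of 180 (since 60 = 0·180 + 60), so 180 ∤ 60.

(→) If 180 ∣ r, write r = 180q. Since 180 = 12·15, r = 15·(12q), so 15 ∣ r; and since 180 = 45·4, r = 4·(45q), so 4 ∣ r.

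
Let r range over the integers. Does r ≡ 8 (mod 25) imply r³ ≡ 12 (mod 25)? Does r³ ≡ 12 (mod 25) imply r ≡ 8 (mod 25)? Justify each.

(→) Suppose r ≡ 8 (mod 25). Write r = 25j + 8. Then (25j + 8)³ = 15625j³ + 15000j² + 4800j + 512 = 25(625j³ + 600j² + 192j + 20) + 12, so r³ ≡ 12 (mod 25).

(←) Conversely, suppose r³ ≡ 12 (mod 25). The only residue r in {0, …, 24} with r³ ≡ 12 (mod 25) is r = 8, so r ≡ 8 (mod 25).

Both implications hold.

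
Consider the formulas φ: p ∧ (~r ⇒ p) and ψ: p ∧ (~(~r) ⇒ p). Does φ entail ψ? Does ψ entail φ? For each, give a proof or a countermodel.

(⇒) Assume the antecedent. If r is true, the antecedent forces (r = T, p = T), and p ∧ (~(~r) ⇒ p) holds there. If r is false, the antecedent forces (r = F, p = T), and p ∧ (~(~r) ⇒ p) holds there. Either way p ∧ (~(~r) ⇒ p) holds.

(⇐) Assume the antecedent. If r is true, the antecedent forces (r = T, p = T), and p ∧ (~r ⇒ p) holds there. If r is false, the antecedent forces (r = F, p = T), and p ∧ (~r ⇒ p) holds there. Either way p ∧ (~r ⇒ p) holds.

Both directions hold.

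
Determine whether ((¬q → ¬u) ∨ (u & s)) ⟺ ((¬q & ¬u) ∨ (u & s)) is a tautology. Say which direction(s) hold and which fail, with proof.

(⇒) This fails. Under s = F, u = F, q = T, the left side is true but the right side is false.

(⇐) Assume the antecedent. If s is true, (¬q → ¬u) ∨ (u & s) reduces to true regardless of the other variables. If s is false, the antecedent forces (s = F, u = F, q = F), and (¬q → ¬u) ∨ (u & s) holds there. Either way (¬q → ¬u) ∨ (u & s) holds.

Only the converse holds.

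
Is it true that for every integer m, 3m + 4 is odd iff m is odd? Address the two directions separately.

The biconditional holds.

(→) Suppose 3m + 4 is odd. Since 3 is odd, 3m and m have the same parity, so 3m + 4 ≡ m + 4 (mod 2). As 4 is even, 3m + 4 is odd exactly when m is odd. Thus m is odd.

(←) Conversely, suppose m is odd; write m = 2j + 1. Then 3m + 4 = 3·(2j + 1) + 4 = 2·3j + 7, which is odd.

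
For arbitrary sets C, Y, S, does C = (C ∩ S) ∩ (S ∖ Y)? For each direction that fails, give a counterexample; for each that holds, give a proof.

(⊆) This inclusion fails. Take C = {1}, Y = ∅, S = ∅; then 1 ∈ C but 1 ∉ (C ∩ S) ∩ (S ∖ Y).

(⊇) Let x ∈ (C ∩ S) ∩ (S ∖ Y). Then x ∈ C ∩ S and x ∉ Y, from which x ∈ C.

Only the reverse inclusion holds.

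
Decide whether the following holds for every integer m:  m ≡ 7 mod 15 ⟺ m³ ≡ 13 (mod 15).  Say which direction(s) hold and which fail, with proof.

[⇒] Suppose m ≡ 7 mod 15. Write m = 15j + 7. Then (15j + 7)³ = 3375j³ + 4725j² + 2205j + 343 = 15(225j³ + 315j² + 147j + 22) + 13, so m³ ≡ 13 (mod 15).

[⇐] Conversely, suppose m³ ≡ 13 (mod 15). The only residue r in {0, …, 14} with r³ ≡ 13 (mod 15) is r = 7, so m ≡ 7 (mod 15).

Both directions hold.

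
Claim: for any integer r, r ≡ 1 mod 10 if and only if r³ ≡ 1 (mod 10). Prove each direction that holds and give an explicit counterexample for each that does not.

(⇒) Suppose r ≡ 1 mod 10. Write r = 10j + 1. Then (10j + 1)³ = 1000j³ + 300j² + 30j + 1 = 10(100j³ + 30j² + 3j) + 1, so r³ ≡ 1 (mod 10).

(⇐) Conversely, suppose r³ ≡ 1 (mod 10). The only residue r in {0, …, 9} with r³ ≡ 1 (mod 10) is r = 1, so r ≡ 1 (mod 10).

Both implications hold.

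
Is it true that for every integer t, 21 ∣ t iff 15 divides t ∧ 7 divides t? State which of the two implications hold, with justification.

Only the converse holds.

(←) Suppose 15 ∣ t and 7 ∣ t. Any common multiple of 15 and 7 is a multiple of their lcm; here gcd(15, 7) = 1, so lcm(15, 7) = 15·7 = 105, so 105 ∣ t. Since 21 ∣ 105, it follows that 21 ∣ t.

(→) This fails: take t = 21. Certainly 21 ∣ 21, but 15 ∤ 21.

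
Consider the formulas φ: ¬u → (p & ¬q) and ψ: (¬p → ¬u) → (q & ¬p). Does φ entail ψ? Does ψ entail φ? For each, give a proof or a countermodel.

(⟹) This fails. Under q = F, u = F, p = T, the left side is true but the right side is false.

(⟸) This fails. Under q = T, u = F, p = F, the left side is false but the right side is true.

(⇒) fails and (⇐) fails.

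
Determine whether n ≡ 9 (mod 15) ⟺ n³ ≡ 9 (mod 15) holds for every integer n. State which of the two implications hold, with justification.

Equivalent; both directions hold.

(⇒) Suppose n ≡ 9 (mod 15). Write n = 15j + 9. Then (15j + 9)³ = 3375j³ + 6075j² + 3645j + 729 = 15(225j³ + 405j² + 243j + 48) + 9, so n³ ≡ 9 (mod 15).

(⇐) Conversely, suppose n³ ≡ 9 (mod 15). The only residue r in {0, …, 14} with r³ ≡ 9 (mod 15) is r = 9, so n ≡ 9 (mod 15).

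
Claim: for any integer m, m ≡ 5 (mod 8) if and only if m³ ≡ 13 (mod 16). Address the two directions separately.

(⇒) fails; (⇐) holds.

(⟹) This fails: take m = 13. Then 13 ≡ 5 (mod 8), but 13³ = 2197 ≡ 5 (mod 16), not 13.

(⟸) Conversely, the residues r modulo 16 with r³ ≡ 13 (mod 16) are exactly {5}, and each is ≡ 5 (mod 8).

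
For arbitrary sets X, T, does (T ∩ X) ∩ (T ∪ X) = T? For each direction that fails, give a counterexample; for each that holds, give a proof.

Forward inclusion. Let x ∈ (T ∩ X) ∩ (T ∪ X). Then x ∈ X ∩ T, from which x ∈ T.

Reverse inclusion. This inclusion fails. Take X = ∅, T = {1}; then 1 ∈ T but 1 ∉ (T ∩ X) ∩ (T ∪ X).

Only the forward inclusion holds.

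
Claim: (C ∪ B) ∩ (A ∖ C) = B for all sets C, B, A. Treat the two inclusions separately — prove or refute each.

(⊇) This inclusion fails. Take C = ∅, B = {1}, A = ∅; then 1 ∈ B but 1 ∉ (C ∪ B) ∩ (A ∖ C).

(⊆) Let x ∈ (C ∪ B) ∩ (A ∖ C). Then x ∈ B ∩ A and x ∉ C, from which x ∈ B.

Only the forward inclusion holds.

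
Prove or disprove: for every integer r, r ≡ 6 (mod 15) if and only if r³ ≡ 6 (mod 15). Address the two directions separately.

Both directions hold.

(→) Suppose r ≡ 6 (mod 15). Write r = 15j + 6. Then (15j + 6)³ = 3375j³ + 4050j² + 1620j + 216 = 15(225j³ + 270j² + 108j + 14) + 6, so r³ ≡ 6 (mod 15).

(←) Conversely, suppose r³ ≡ 6 (mod 15). The only residue r in {0, …, 14} with r³ ≡ 6 (mod 15) is r = 6, so r ≡ 6 (mod 15).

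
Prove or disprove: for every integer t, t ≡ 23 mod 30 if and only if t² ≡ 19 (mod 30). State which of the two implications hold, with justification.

Only the forward direction holds.

Forward direction. Suppose t ≡ 23 mod 30. Write t = 30j + 23. Then (30j + 23)² = 900j² + 1380j + 529 = 30(30j² + 46j + 17) + 19, so t² ≡ 19 (mod 30).

Converse. This fails: take t = 7. Then 7² = 49 ≡ 19 (mod 30), yet 7 ≡ 7 (mod 30), not 23.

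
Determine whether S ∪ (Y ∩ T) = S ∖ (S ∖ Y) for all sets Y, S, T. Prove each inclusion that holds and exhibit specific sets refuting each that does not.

(⊇) Let x ∈ S ∖ (S ∖ Y). Then either x ∈ Y ∩ S and x ∉ T; or x ∈ Y ∩ S ∩ T. In each case x ∈ S ∪ (Y ∩ T), so S ∖ (S ∖ Y) ⊆ S ∪ (Y ∩ T).

(⊆) This inclusion fails. Take Y = ∅, S = {1}, T = ∅; then 1 ∈ S ∪ (Y ∩ T) but 1 ∉ S ∖ (S ∖ Y).

The sets are not equal: only the reverse inclusion holds.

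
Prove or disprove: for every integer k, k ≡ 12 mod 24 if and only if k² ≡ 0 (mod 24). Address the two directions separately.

(⟹) Suppose k ≡ 12 mod 24. Write k = 24j + 12. Then (24j + 12)² = 576j² + 576j + 144 = 24(24j² + 24j + 6) + 0, so k² ≡ 0 (mod 24).

(⟸) This fails: take k = 0. Then 0² = 0 ≡ 0 (mod 24), yet 0 ≡ 0 (mod 24), not 12.

Only the forward implication holds.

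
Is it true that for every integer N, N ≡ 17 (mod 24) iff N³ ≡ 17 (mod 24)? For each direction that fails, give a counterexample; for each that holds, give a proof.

[⇐] Suppose N³ ≡ 17 (mod 24). The only residue r in {0, …, 23} with r³ ≡ 17 (mod 24) is r = 17, so N ≡ 17 (mod 24).

[⇒] Suppose N ≡ 17 (mod 24). Write N = 24j + 17. Then (24j + 17)³ = 13824j³ + 29376j² + 20808j + 4913 = 24(576j³ + 1224j² + 867j + 204) + 17, so N³ ≡ 17 (mod 24).

Equivalent; both directions hold.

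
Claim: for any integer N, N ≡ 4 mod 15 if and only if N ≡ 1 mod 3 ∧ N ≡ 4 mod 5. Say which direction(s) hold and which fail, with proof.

Forward direction. Suppose N ≡ 4 (mod 15); write N = 15j + 4. Since 3 ∣ 15, reducing mod 3 gives N ≡ 4 ≡ 1 (mod 3); since 5 ∣ 15, reducing mod 5 gives N ≡ 4 (mod 5).

Converse. If N ≡ 1 (mod 3) and N ≡ 4 (mod 5), then by the Chinese remainder theorem N ≡ 4 (mod 15). This is exactly N ≡ 4 (mod 15).

Both implications hold.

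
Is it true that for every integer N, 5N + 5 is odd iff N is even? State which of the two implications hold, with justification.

Both directions hold.

Forward direction. Suppose 5N + 5 is odd. Since 5 is odd, 5N and N have the same parity, so 5N + 5 ≡ N + 5 (mod 2). As 5 is odd, 5N + 5 is odd exactly when N is even. Thus N is even.

Converse. Suppose N is even; write N = 2j. Then 5N + 5 = 5·(2j) + 5 = 2·5j + 5, which is odd.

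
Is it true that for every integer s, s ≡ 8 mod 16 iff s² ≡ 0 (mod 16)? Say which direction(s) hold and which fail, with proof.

Only the forward direction holds.

(→) Suppose s ≡ 8 mod 16. Write s = 16j + 8. Then (16j + 8)² = 256j² + 256j + 64 = 16(16j² + 16j + 4) + 0, so s² ≡ 0 (mod 16).

(←) This fails: take s = 0. Then 0² = 0 ≡ 0 (mod 16), yet 0 ≡ 0 (mod 16), not 8.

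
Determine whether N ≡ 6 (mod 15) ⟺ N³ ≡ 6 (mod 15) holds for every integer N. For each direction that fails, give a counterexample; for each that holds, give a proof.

Both implications hold.

(⟹) Suppose N ≡ 6 (mod 15). Write N = 15j + 6. Then (15j + 6)³ = 3375j³ + 4050j² + 1620j + 216 = 15(225j³ + 270j² + 108j + 14) + 6, so N³ ≡ 6 (mod 15).

(⟸) Conversely, suppose N³ ≡ 6 (mod 15). The only residue r in {0, …, 14} with r³ ≡ 6 (mod 15) is r = 6, so N ≡ 6 (mod 15).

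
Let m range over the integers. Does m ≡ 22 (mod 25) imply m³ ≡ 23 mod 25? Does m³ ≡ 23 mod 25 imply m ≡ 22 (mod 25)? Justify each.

[⇒] Suppose m ≡ 22 (mod 25). Write m = 25j + 22. Then (25j + 22)³ = 15625j³ + 41250j² + 36300j + 10648 = 25(625j³ + 1650j² + 1452j + 425) + 23, so m³ ≡ 23 (mod 25).

[⇐] Conversely, suppose m³ ≡ 23 (mod 25). The only residue r in {0, …, 24} with r³ ≡ 23 (mod 25) is r = 22, so m ≡ 22 (mod 25).

The biconditional holds.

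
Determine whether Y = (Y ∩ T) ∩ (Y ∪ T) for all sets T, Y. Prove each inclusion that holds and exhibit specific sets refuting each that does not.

Only the reverse inclusion holds.

(⊆) This inclusion fails. Take T = ∅, Y = {1}; then 1 ∈ Y but 1 ∉ (Y ∩ T) ∩ (Y ∪ T).

(⊇) Let x ∈ (Y ∩ T) ∩ (Y ∪ T). Then x ∈ T ∩ Y, from which x ∈ Y.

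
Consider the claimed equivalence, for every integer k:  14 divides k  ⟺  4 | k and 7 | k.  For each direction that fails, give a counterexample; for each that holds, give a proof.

Only the reverse direction holds.

Forward direction. This fails: take k = 14. Certainly 14 ∣ 14, but 4 ∤ 14.

Converse. Suppose 4 ∣ k and 7 ∣ k. Any common multiple of 4 and 7 is a multiple of their lcm; here gcd(4, 7) = 1, so lcm(4, 7) = 4·7 = 28, so 28 ∣ k. Since 14 ∣ 28, it follows that 14 ∣ k.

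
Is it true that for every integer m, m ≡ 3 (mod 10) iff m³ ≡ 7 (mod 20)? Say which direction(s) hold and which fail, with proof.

(⇒) fails; (⇐) holds.

(⇒) This fails: take m = 13. Then 13 ≡ 3 (mod 10), but 13³ = 2197 ≡ 17 (mod 20), not 7.

(⇐) Conversely, the residues r modulo 20 with r³ ≡ 7 (mod 20) are exactly {3}, and each is ≡ 3 (mod 10).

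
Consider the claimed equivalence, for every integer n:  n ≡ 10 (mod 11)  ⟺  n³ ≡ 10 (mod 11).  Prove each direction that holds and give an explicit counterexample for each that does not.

(→) Suppose n ≡ 10 (mod 11). Write n = 11j + 10. Then (11j + 10)³ = 1331j³ + 3630j² + 3300j + 1000 = 11(121j³ + 330j² + 300j + 90) + 10, so n³ ≡ 10 (mod 11).

(←) For the converse, argue contrapositively. If n ≢ 10 (mod 11), then n is congruent to one of 0, 1, 2, 3, 4, 5, 6, 7, 8, 9 modulo 11, and these give n³ ≡ 0, 1, 8, 5, 9, 4, 7, 2, 6, 3 respectively — never 10.

The biconditional holds.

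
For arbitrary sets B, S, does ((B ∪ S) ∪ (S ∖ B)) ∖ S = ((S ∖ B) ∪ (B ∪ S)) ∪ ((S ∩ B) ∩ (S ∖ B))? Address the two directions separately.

The sets are not equal: only the forward inclusion holds.

(⟹) Let x ∈ ((B ∪ S) ∪ (S ∖ B)) ∖ S. Then x ∈ B and x ∉ S, from which x ∈ ((S ∖ B) ∪ (B ∪ S)) ∪ ((S ∩ B) ∩ (S ∖ B)).

(⟸) This inclusion fails. Take B = ∅, S = {1}; then 1 ∈ ((S ∖ B) ∪ (B ∪ S)) ∪ ((S ∩ B) ∩ (S ∖ B)) but 1 ∉ ((B ∪ S) ∪ (S ∖ B)) ∖ S.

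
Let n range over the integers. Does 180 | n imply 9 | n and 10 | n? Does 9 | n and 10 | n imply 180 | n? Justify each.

(⟸) This fails: take n = 90. Both 9 ∣ 90 and 10 ∣ 90, yet 90 is not a multiple of 180 (since 90 = 0·180 + 90), so 180 ∤ 90.

(⟹) If 180 ∣ n, write n = 180q. Since 180 = 20·9, n = 9·(20q), so 9 ∣ n; and since 180 = 18·10, n = 10·(18q), so 10 ∣ n.

Not equivalent: only (⇒) holds.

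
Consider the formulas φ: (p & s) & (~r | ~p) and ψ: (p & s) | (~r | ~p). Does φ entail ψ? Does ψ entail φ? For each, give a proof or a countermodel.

Only the forward implication holds.

(⟹) Assume the antecedent. If p is true, the antecedent forces (p = T, r = F, s = T), and (p & s) | (~r | ~p) holds there. If p is false, the antecedent cannot hold. Either way (p & s) | (~r | ~p) holds.

(⟸) This fails. Under p = F, r = F, s = F, the left side is false but the right side is true.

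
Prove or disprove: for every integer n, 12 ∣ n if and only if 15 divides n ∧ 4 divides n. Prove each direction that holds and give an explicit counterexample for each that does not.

(⇒) This fails: take n = 12. Certainly 12 ∣ 12, but 15 ∤ 12.

(⇐) Suppose 15 ∣ n and 4 ∣ n. Any common multiple of 15 and 4 is a multiple of their lcm; here gcd(15, 4) = 1, so lcm(15, 4) = 15·4 = 60, so 60 ∣ n. Since 12 ∣ 60, it follows that 12 ∣ n.

The forward direction fails; the converse holds.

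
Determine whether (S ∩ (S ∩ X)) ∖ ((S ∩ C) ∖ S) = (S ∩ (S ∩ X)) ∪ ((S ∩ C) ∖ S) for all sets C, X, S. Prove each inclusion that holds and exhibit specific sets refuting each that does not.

(⊆) Let x ∈ (S ∩ (S ∩ X)) ∖ ((S ∩ C) ∖ S). Then either x ∈ X ∩ S and x ∉ C; or x ∈ C ∩ X ∩ S. In each case x ∈ (S ∩ (S ∩ X)) ∪ ((S ∩ C) ∖ S), so (S ∩ (S ∩ X)) ∖ ((S ∩ C) ∖ S) ⊆ (S ∩ (S ∩ X)) ∪ ((S ∩ C) ∖ S).

(⊇) Let x ∈ (S ∩ (S ∩ X)) ∪ ((S ∩ C) ∖ S). Then either x ∈ X ∩ S and x ∉ C; or x ∈ C ∩ X ∩ S. In each case x ∈ (S ∩ (S ∩ X)) ∖ ((S ∩ C) ∖ S), so (S ∩ (S ∩ X)) ∪ ((S ∩ C) ∖ S) ⊆ (S ∩ (S ∩ X)) ∖ ((S ∩ C) ∖ S).

Both inclusions hold; the sets are equal.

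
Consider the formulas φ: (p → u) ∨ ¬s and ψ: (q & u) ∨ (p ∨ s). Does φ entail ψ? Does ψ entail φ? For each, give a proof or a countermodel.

(⇒) This fails. Under p = F, s = F, q = F, u = F, the left side is true but the right side is false.

(⇐) This fails. Under p = T, s = T, q = F, u = F, the left side is false but the right side is true.

Neither implication holds.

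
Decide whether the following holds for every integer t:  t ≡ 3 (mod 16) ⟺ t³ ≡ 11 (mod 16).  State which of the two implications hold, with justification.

Equivalent; both directions hold.

(→) Suppose t ≡ 3 (mod 16). Write t = 16j + 3. Then (16j + 3)³ = 4096j³ + 2304j² + 432j + 27 = 16(256j³ + 144j² + 27j + 1) + 11, so t³ ≡ 11 (mod 16).

(←) Conversely, suppose t³ ≡ 11 (mod 16). The only residue r in {0, …, 15} with r³ ≡ 11 (mod 16) is r = 3, so t ≡ 3 (mod 16).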